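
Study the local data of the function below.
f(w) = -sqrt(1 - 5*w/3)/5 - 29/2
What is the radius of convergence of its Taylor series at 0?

The radius of convergence is 3/5.

Branch term (-1/5)*sqrt(1 - w/(3/5)): its argument vanishes at w = 3/5, a square-root branch point, modulus 3/5.
The radius of convergence is the smallest modulus among the singular points: 3/5.


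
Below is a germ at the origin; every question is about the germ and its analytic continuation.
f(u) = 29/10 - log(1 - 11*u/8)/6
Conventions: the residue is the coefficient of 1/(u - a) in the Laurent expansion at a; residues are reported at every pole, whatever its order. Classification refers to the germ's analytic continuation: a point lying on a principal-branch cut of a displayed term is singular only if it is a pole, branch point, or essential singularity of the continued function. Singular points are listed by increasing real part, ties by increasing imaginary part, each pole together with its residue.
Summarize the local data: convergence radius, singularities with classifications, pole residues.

Branch term (-1/6)*log(1 - u/(8/11)): its argument vanishes at u = 8/11, a logarithmic branch point, modulus 8/11.
The radius of convergence is the smallest modulus among the singular points: 8/11.

Radius of convergence at 0: 8/11.
At 8/11: a logarithmic branch point.


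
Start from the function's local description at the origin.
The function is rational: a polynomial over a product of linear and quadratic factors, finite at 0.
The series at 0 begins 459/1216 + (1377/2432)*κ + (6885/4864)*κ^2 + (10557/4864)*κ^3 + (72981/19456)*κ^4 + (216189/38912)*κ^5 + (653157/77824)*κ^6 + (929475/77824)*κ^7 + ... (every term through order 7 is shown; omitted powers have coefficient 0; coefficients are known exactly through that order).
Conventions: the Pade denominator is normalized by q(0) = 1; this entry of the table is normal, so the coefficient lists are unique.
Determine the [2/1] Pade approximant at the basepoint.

Taylor coefficients needed (read off): a_0 = 459/1216, a_1 = 1377/2432, a_2 = 6885/4864, a_3 = 10557/4864.
Write the denominator as Q(κ) = 1 + q1*κ. Requiring Q*f - P = O(κ^4) with deg P <= 2 kills the coefficients of κ^3..κ^3 in Q*f:
  κ^3: a_3 + q1*a_2 = 0, i.e. 10557/4864 + (6885/4864)*q1 = 0.
Solving this linear system: q1 = -23/15.
The numerator is Q*f truncated at degree 2: P0 = a_0 = 459/1216; P1 = a_1 + q1*a_0 = -153/12160; P2 = a_2 + q1*a_1 = 13311/24320.

The Pade approximant has numerator coefficients [459/1216, -153/12160, 13311/24320]; denominator coefficients [1, -23/15].


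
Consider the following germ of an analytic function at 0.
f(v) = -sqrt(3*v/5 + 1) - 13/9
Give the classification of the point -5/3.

The term (-1)*sqrt(1 - v/(-5/3)) has argument 1 - -5/3/(-5/3) = 0 at -5/3: a square-root (algebraic, two-sheeted) branch point; the remaining terms are analytic or single-valued there.

The point is an algebraic (square-root) branch point.


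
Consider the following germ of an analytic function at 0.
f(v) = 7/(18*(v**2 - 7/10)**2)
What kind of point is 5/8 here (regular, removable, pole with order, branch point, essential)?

The point is a regular point.

Denominator factors: v**2 - 7/10 = -99/320 at v = 5/8 — none vanishes.
So the germ continues analytically to 5/8.


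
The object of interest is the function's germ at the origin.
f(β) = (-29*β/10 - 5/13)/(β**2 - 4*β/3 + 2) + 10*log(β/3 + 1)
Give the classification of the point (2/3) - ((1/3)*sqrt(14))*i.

The point is a pole of order 1.

The denominator factor β**2 - 4*β/3 + 2 vanishes at (2/3) - ((1/3)*sqrt(14))*i and appears to the power 1; the numerator there equals (-452/195) + ((29/30)*sqrt(14))*i, nonzero, and no other factor vanishes.
The branch terms are analytic at this point.
Hence a pole whose order is the multiplicity, 1.


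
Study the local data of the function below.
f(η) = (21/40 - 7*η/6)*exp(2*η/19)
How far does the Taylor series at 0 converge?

The radius of convergence is infinite.

The factor exp(2*η/19) is entire and contributes no finite singular point.
The polynomial part has no poles.
No finite singular points: the Taylor series at 0 converges everywhere.


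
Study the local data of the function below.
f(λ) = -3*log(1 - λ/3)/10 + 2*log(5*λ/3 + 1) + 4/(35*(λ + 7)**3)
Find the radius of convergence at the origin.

Denominator factor (λ + 7)^3: pole of order 3 at -7, modulus 7.
Branch term (-3/10)*log(1 - λ/(3)): its argument vanishes at λ = 3, a logarithmic branch point, modulus 3.
Branch term (2)*log(1 - λ/(-3/5)): its argument vanishes at λ = -3/5, a logarithmic branch point, modulus 3/5.
The radius of convergence is the smallest modulus among the singular points: 3/5.

The radius of convergence is 3/5.


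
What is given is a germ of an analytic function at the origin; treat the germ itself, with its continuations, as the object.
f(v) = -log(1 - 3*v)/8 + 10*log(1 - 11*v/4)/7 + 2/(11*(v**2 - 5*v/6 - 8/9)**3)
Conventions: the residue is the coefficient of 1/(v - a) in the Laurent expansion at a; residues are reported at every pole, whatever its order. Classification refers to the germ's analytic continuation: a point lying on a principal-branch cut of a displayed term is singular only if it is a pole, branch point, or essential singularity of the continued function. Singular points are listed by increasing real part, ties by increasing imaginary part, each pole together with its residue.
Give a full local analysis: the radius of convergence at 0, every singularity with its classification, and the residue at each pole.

Radius of convergence at 0: 1/3.
At 5/12 - (1/4)*sqrt(17): a pole of order 3; residue -(384/54043)*sqrt(17).
At 1/3: a logarithmic branch point.
At 4/11: a logarithmic branch point.
At 5/12 + (1/4)*sqrt(17): a pole of order 3; residue (384/54043)*sqrt(17).

Denominator factor (v**2 - 5*v/6 - 8/9)^3: discriminant 17/4, real irrational roots 5/12 + (1/4)*sqrt(17) and 5/12 - (1/4)*sqrt(17); poles of order 3, moduli 5/12 + (1/4)*sqrt(17) and -5/12 + (1/4)*sqrt(17).
Branch term (10/7)*log(1 - v/(4/11)): its argument vanishes at v = 4/11, a logarithmic branch point, modulus 4/11.
Branch term (-1/8)*log(1 - v/(1/3)): its argument vanishes at v = 1/3, a logarithmic branch point, modulus 1/3.
The radius of convergence is the smallest modulus among the singular points: 1/3.
The branch terms are analytic at 5/12 - (1/4)*sqrt(17) and contribute nothing to the residue; only the rational part matters.
The factor v**2 - 5*v/6 - 8/9 splits as (v - a)(v - a') with a = 5/12 - (1/4)*sqrt(17), a' = 5/12 + (1/4)*sqrt(17). At the order-3 pole a set g(v) = (v - a)^3*(rational part) = [2/11] / (v - a')^3.
Order-3 pole: residue = g''(a)/2; g''(5/12 - (1/4)*sqrt(17)) = -(768/54043)*sqrt(17), so the residue is -(384/54043)*sqrt(17).
The branch terms are analytic at 5/12 + (1/4)*sqrt(17) and contribute nothing to the residue; only the rational part matters.
The factor v**2 - 5*v/6 - 8/9 splits as (v - a)(v - a') with a = 5/12 + (1/4)*sqrt(17), a' = 5/12 - (1/4)*sqrt(17). At the order-3 pole a set g(v) = (v - a)^3*(rational part) = [2/11] / (v - a')^3.
Order-3 pole: residue = g''(a)/2; g''(5/12 + (1/4)*sqrt(17)) = (768/54043)*sqrt(17), so the residue is (384/54043)*sqrt(17).
List the singular points by increasing real part (a conjugate pair: the negative imaginary part first).


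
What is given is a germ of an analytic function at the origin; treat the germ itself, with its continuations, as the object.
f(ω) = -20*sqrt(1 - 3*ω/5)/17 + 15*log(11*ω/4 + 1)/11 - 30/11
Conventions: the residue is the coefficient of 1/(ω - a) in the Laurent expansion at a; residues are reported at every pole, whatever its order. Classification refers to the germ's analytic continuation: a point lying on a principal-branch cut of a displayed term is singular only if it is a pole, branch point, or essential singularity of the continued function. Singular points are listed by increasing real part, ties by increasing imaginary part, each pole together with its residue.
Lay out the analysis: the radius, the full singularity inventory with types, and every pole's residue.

Branch term (-20/17)*sqrt(1 - ω/(5/3)): its argument vanishes at ω = 5/3, a square-root branch point, modulus 5/3.
Branch term (15/11)*log(1 - ω/(-4/11)): its argument vanishes at ω = -4/11, a logarithmic branch point, modulus 4/11.
The radius of convergence is the smallest modulus among the singular points: 4/11.
List the singular points by increasing real part (a conjugate pair: the negative imaginary part first).

Radius of convergence at 0: 4/11.
At -4/11: a logarithmic branch point.
At 5/3: an algebraic (square-root) branch point.


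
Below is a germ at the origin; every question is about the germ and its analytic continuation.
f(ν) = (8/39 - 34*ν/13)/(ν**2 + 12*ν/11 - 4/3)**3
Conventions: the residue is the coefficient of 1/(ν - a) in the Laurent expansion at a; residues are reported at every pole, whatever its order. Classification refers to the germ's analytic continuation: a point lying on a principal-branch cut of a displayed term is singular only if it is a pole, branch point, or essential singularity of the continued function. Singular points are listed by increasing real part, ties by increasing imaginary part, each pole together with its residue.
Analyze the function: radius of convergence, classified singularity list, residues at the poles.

Radius of convergence at 0: -6/11 + (4/33)*sqrt(111).
At -6/11 - (4/33)*sqrt(111): a pole of order 3; residue -(23059575/2697170944)*sqrt(111).
At -6/11 + (4/33)*sqrt(111): a pole of order 3; residue (23059575/2697170944)*sqrt(111).

Denominator factor (ν**2 + 12*ν/11 - 4/3)^3: discriminant 2368/363, real irrational roots -6/11 + (4/33)*sqrt(111) and -6/11 - (4/33)*sqrt(111); poles of order 3, moduli -6/11 + (4/33)*sqrt(111) and 6/11 + (4/33)*sqrt(111).
The radius of convergence is the smallest modulus among the singular points: -6/11 + (4/33)*sqrt(111).
The factor ν**2 + 12*ν/11 - 4/3 splits as (ν - a)(ν - a') with a = -6/11 - (4/33)*sqrt(111), a' = -6/11 + (4/33)*sqrt(111). At the order-3 pole a set g(ν) = (ν - a)^3*f(ν) = [8/39 - 34*ν/13] / (ν - a')^3.
Order-3 pole: residue = g''(a)/2; g''(-6/11 - (4/33)*sqrt(111)) = -(23059575/1348585472)*sqrt(111), so the residue is -(23059575/2697170944)*sqrt(111).
The factor ν**2 + 12*ν/11 - 4/3 splits as (ν - a)(ν - a') with a = -6/11 + (4/33)*sqrt(111), a' = -6/11 - (4/33)*sqrt(111). At the order-3 pole a set g(ν) = (ν - a)^3*f(ν) = [8/39 - 34*ν/13] / (ν - a')^3.
Order-3 pole: residue = g''(a)/2; g''(-6/11 + (4/33)*sqrt(111)) = (23059575/1348585472)*sqrt(111), so the residue is (23059575/2697170944)*sqrt(111).
List the singular points by increasing real part (a conjugate pair: the negative imaginary part first).


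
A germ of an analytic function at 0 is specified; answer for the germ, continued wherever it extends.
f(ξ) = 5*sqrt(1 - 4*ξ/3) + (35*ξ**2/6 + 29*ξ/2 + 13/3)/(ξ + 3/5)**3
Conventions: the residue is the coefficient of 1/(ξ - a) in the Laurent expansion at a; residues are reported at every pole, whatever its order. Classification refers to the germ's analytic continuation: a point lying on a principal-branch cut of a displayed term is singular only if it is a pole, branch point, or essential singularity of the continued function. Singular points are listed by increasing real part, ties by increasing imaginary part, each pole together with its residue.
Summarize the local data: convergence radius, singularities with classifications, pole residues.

Radius of convergence at 0: 3/5.
At -3/5: a pole of order 3; residue 35/6.
At 3/4: an algebraic (square-root) branch point.

Denominator factor (ξ + 3/5)^3: pole of order 3 at -3/5, modulus 3/5.
Branch term (5)*sqrt(1 - ξ/(3/4)): its argument vanishes at ξ = 3/4, a square-root branch point, modulus 3/4.
The radius of convergence is the smallest modulus among the singular points: 3/5.
The branch term is analytic at -3/5 and contributes nothing to the residue; only the rational part matters.
At the order-3 pole -3/5 set g(ξ) = (ξ - (-3/5))^3*(rational part) = 35*ξ**2/6 + 29*ξ/2 + 13/3.
Order-3 pole: residue = g''(a)/2; g''(-3/5) = 35/3, so the residue is 35/6.
List the singular points by increasing real part (a conjugate pair: the negative imaginary part first).


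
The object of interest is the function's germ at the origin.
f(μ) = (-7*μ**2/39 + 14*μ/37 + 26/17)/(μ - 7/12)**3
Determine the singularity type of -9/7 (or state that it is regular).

Denominator factors: μ - 7/12 = -157/84 at μ = -9/7 — none vanishes.
So the germ continues analytically to -9/7.

The point is a regular point.


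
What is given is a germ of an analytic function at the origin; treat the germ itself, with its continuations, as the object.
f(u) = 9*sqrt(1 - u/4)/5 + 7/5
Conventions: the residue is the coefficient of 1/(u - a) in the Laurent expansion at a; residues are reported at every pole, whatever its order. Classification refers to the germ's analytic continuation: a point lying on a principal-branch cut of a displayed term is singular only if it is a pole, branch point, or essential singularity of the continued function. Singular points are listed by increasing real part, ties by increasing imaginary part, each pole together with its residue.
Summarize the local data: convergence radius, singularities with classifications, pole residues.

Branch term (9/5)*sqrt(1 - u/(4)): its argument vanishes at u = 4, a square-root branch point, modulus 4.
The radius of convergence is the smallest modulus among the singular points: 4.

Radius of convergence at 0: 4.
At 4: an algebraic (square-root) branch point.


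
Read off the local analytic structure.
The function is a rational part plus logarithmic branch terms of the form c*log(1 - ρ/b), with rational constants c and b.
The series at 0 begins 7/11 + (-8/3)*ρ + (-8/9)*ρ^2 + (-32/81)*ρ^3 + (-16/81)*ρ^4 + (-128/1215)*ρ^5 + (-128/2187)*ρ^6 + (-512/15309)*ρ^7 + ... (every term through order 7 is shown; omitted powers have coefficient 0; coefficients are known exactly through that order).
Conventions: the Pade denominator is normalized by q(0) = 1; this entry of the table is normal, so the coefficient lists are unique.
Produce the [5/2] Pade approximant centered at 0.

The Pade approximant has numerator coefficients [7/11, -36/11, 3712/2079, -64/567, -16/1701, -64/76545]; denominator coefficients [1, -20/21, 40/189].

Taylor coefficients needed (read off): a_0 = 7/11, a_1 = -8/3, a_2 = -8/9, a_3 = -32/81, a_4 = -16/81, a_5 = -128/1215, a_6 = -128/2187, a_7 = -512/15309.
Write the denominator as Q(ρ) = 1 + q1*ρ + q2*ρ^2. Requiring Q*f - P = O(ρ^8) with deg P <= 5 kills the coefficients of ρ^6..ρ^7 in Q*f:
  ρ^6: a_6 + q1*a_5 + q2*a_4 = 0, i.e. -128/2187 + (-128/1215)*q1 + (-16/81)*q2 = 0.
  ρ^7: a_7 + q1*a_6 + q2*a_5 = 0, i.e. -512/15309 + (-128/2187)*q1 + (-128/1215)*q2 = 0.
Solving this linear system: q1 = -20/21, q2 = 40/189.
The numerator is Q*f truncated at degree 5: P0 = a_0 = 7/11; P1 = a_1 + q1*a_0 = -36/11; P2 = a_2 + q1*a_1 + q2*a_0 = 3712/2079; P3 = a_3 + q1*a_2 + q2*a_1 = -64/567; P4 = a_4 + q1*a_3 + q2*a_2 = -16/1701; P5 = a_5 + q1*a_4 + q2*a_3 = -64/76545.


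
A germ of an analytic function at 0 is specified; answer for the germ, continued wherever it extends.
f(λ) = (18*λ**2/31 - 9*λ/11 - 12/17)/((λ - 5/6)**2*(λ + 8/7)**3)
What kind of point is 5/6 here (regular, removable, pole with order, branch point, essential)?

The denominator factor λ - 5/6 vanishes at 5/6 and appears to the power 2; the numerator there equals -5707/5797, nonzero, and no other factor vanishes.
Hence a pole whose order is the multiplicity, 2.

The point is a pole of order 2.


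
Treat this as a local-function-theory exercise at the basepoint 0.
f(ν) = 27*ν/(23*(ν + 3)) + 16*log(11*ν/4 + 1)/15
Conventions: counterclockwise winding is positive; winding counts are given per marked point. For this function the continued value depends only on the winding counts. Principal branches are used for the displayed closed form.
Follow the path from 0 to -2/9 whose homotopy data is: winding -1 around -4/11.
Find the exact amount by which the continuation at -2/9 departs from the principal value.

The rational part is single-valued and drops out of the difference; each branch term changes only by its own monodromy.
(16/15)*log(1 - ν/(-4/11)): each positive loop around -4/11 adds 2*pi*i to the log, so winding -1 contributes (16/15)*(-1)*2*pi*i = -(32/15)*pi*i.
Summing the contributions at ν = -2/9 gives -(32/15)*pi*i.

Continued minus principal equals -(32/15)*pi*i.


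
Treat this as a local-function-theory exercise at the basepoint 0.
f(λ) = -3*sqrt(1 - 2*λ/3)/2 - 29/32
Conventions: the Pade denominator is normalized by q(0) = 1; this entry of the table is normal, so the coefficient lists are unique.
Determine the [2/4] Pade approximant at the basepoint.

Taylor coefficients needed (expand at 0): a_0 = -77/32, a_1 = 1/2, a_2 = 1/12, a_3 = 1/36, a_4 = 5/432, a_5 = 7/1296, a_6 = 7/2592.
Write the denominator as Q(λ) = 1 + q1*λ + q2*λ^2 + q3*λ^3 + q4*λ^4. Requiring Q*f - P = O(λ^7) with deg P <= 2 kills the coefficients of λ^3..λ^6 in Q*f:
  λ^3: a_3 + q1*a_2 + q2*a_1 + q3*a_0 = 0, i.e. 1/36 + (1/12)*q1 + (1/2)*q2 + (-77/32)*q3 = 0.
  λ^4: a_4 + q1*a_3 + q2*a_2 + q3*a_1 + q4*a_0 = 0, i.e. 5/432 + (1/36)*q1 + (1/12)*q2 + (1/2)*q3 + (-77/32)*q4 = 0.
  λ^5: a_5 + q1*a_4 + q2*a_3 + q3*a_2 + q4*a_1 = 0, i.e. 7/1296 + (5/432)*q1 + (1/36)*q2 + (1/12)*q3 + (1/2)*q4 = 0.
  λ^6: a_6 + q1*a_5 + q2*a_4 + q3*a_3 + q4*a_2 = 0, i.e. 7/2592 + (7/1296)*q1 + (5/432)*q2 + (1/36)*q3 + (1/12)*q4 = 0.
Solving this linear system: q1 = -221455/324657, q2 = 145807/1947942, q3 = 376/108219, q4 = 730/2921913.
The numerator is Q*f truncated at degree 2: P0 = a_0 = -77/32; P1 = a_1 + q1*a_0 = 22246547/10389024; P2 = a_2 + q1*a_1 + q2*a_0 = -27292307/62334144.

The Pade approximant has numerator coefficients [-77/32, 22246547/10389024, -27292307/62334144]; denominator coefficients [1, -221455/324657, 145807/1947942, 376/108219, 730/2921913].


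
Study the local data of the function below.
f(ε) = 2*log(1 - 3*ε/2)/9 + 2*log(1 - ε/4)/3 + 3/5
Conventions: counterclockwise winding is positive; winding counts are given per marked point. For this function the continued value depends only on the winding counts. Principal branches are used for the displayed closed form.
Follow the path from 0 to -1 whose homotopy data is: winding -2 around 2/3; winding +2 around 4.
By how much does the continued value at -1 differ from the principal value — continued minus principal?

The rational part is single-valued and drops out of the difference; each branch term changes only by its own monodromy.
(2/9)*log(1 - ε/(2/3)): each positive loop around 2/3 adds 2*pi*i to the log, so winding -2 contributes (2/9)*(-2)*2*pi*i = -(8/9)*pi*i.
(2/3)*log(1 - ε/(4)): each positive loop around 4 adds 2*pi*i to the log, so winding +2 contributes (2/3)*(2)*2*pi*i = (8/3)*pi*i.
Summing the contributions at ε = -1 gives (16/9)*pi*i.

Continued minus principal equals (16/9)*pi*i.


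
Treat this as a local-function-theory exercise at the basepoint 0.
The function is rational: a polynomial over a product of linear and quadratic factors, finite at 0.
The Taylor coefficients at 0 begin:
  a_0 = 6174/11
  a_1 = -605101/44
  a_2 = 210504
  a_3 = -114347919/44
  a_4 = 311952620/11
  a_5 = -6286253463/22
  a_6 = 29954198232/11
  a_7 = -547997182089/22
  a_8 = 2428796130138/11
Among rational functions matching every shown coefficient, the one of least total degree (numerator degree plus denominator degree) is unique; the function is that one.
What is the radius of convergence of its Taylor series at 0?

No rational of total degree below 7 reproduces all 9 coefficients; solving the [1/6] Pade equations on them gives f(θ) = (18/11 - 23*θ/28)/((θ + 1/7)**3*(θ + 1)**3), whose expansion matches every shown term.
Denominator factor (θ + 1/7)^3: pole of order 3 at -1/7, modulus 1/7.
Denominator factor (θ + 1)^3: pole of order 3 at -1, modulus 1.
The radius of convergence is the smallest modulus among the singular points: 1/7.

The radius of convergence is 1/7.


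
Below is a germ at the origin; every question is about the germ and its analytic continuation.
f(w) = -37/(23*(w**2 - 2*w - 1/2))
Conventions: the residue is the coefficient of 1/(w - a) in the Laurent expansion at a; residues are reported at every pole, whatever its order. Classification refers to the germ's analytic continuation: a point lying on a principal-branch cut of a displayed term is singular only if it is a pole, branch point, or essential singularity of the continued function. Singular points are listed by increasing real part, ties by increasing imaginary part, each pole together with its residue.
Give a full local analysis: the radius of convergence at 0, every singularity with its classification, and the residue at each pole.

Radius of convergence at 0: -1 + (1/2)*sqrt(6).
At 1 - (1/2)*sqrt(6): a pole of order 1; residue (37/138)*sqrt(6).
At 1 + (1/2)*sqrt(6): a pole of order 1; residue -(37/138)*sqrt(6).

Denominator factor (w**2 - 2*w - 1/2): discriminant 6, real irrational roots 1 + (1/2)*sqrt(6) and 1 - (1/2)*sqrt(6); poles of order 1, moduli 1 + (1/2)*sqrt(6) and -1 + (1/2)*sqrt(6).
The radius of convergence is the smallest modulus among the singular points: -1 + (1/2)*sqrt(6).
The factor w**2 - 2*w - 1/2 splits as (w - a)(w - a') with a = 1 - (1/2)*sqrt(6), a' = 1 + (1/2)*sqrt(6). At the order-1 pole a set g(w) = (w - a)*f(w) = [-37/23] / (w - a').
Simple pole: residue = g(a) at a = 1 - (1/2)*sqrt(6), which is (37/138)*sqrt(6).
The factor w**2 - 2*w - 1/2 splits as (w - a)(w - a') with a = 1 + (1/2)*sqrt(6), a' = 1 - (1/2)*sqrt(6). At the order-1 pole a set g(w) = (w - a)*f(w) = [-37/23] / (w - a').
Simple pole: residue = g(a) at a = 1 + (1/2)*sqrt(6), which is -(37/138)*sqrt(6).
List the singular points by increasing real part (a conjugate pair: the negative imaginary part first).


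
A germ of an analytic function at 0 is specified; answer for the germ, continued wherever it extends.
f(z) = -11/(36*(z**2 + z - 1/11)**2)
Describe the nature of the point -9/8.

Denominator factors: z**2 + z - 1/11 = 35/704 at z = -9/8 — none vanishes.
So the germ continues analytically to -9/8.

The point is a regular point.


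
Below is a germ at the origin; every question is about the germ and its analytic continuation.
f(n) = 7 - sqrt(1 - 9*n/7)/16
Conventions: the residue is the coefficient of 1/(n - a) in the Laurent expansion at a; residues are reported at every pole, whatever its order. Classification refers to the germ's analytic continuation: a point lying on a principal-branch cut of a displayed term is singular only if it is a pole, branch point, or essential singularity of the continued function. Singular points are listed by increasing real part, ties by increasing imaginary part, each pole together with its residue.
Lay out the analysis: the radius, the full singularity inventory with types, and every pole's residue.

Radius of convergence at 0: 7/9.
At 7/9: an algebraic (square-root) branch point.

Branch term (-1/16)*sqrt(1 - n/(7/9)): its argument vanishes at n = 7/9, a square-root branch point, modulus 7/9.
The radius of convergence is the smallest modulus among the singular points: 7/9.


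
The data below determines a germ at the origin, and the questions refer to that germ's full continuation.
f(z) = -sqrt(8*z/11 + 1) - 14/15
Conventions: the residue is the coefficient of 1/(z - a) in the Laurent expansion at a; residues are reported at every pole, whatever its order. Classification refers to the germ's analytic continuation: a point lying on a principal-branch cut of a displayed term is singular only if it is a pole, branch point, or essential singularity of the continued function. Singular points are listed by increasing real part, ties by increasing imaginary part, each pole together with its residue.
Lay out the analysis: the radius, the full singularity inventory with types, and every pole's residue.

Branch term (-1)*sqrt(1 - z/(-11/8)): its argument vanishes at z = -11/8, a square-root branch point, modulus 11/8.
The radius of convergence is the smallest modulus among the singular points: 11/8.

Radius of convergence at 0: 11/8.
At -11/8: an algebraic (square-root) branch point.


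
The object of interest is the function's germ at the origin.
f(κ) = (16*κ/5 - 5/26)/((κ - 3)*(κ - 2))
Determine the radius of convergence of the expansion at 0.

The radius of convergence is 2.

Denominator factor (κ - 3): pole of order 1 at 3, modulus 3.
Denominator factor (κ - 2): pole of order 1 at 2, modulus 2.
The radius of convergence is the smallest modulus among the singular points: 2.


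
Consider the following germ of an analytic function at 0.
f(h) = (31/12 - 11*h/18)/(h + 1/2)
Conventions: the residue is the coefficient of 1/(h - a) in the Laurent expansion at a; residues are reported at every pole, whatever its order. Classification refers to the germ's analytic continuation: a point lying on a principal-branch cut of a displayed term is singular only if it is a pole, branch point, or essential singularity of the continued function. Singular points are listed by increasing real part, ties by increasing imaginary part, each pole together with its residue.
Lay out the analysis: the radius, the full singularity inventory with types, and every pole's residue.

Denominator factor (h + 1/2): pole of order 1 at -1/2, modulus 1/2.
The radius of convergence is the smallest modulus among the singular points: 1/2.
At the order-1 pole -1/2 set g(h) = (h - (-1/2))*f(h) = 31/12 - 11*h/18.
Simple pole: residue = g(a) at a = -1/2, which is 26/9.

Radius of convergence at 0: 1/2.
At -1/2: a pole of order 1; residue 26/9.


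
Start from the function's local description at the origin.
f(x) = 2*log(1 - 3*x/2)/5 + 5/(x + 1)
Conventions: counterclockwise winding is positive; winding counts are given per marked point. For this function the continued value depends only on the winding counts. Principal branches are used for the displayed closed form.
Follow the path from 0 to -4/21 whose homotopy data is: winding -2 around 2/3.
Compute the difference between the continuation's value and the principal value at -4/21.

The rational part is single-valued and drops out of the difference; each branch term changes only by its own monodromy.
(2/5)*log(1 - x/(2/3)): each positive loop around 2/3 adds 2*pi*i to the log, so winding -2 contributes (2/5)*(-2)*2*pi*i = -(8/5)*pi*i.
Summing the contributions at x = -4/21 gives -(8/5)*pi*i.

Continued minus principal equals -(8/5)*pi*i.


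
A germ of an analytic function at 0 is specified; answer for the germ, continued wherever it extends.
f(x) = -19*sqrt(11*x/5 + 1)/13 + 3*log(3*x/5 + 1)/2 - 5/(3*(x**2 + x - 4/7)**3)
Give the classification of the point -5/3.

The term (3/2)*log(1 - x/(-5/3)) has argument 1 - -5/3/(-5/3) = 0 at -5/3: a logarithmic (infinitely-sheeted) branch point; the remaining terms are analytic or single-valued there.

The point is a logarithmic branch point.


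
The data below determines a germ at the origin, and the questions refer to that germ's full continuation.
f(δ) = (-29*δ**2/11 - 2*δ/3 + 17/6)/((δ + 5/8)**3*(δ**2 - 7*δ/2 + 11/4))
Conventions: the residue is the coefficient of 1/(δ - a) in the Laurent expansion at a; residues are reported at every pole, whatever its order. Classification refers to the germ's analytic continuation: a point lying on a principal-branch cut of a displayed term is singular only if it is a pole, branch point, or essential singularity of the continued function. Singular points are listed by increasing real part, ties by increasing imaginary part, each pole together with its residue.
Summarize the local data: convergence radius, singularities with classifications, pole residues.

Radius of convergence at 0: 5/8.
At -5/8: a pole of order 3; residue 259095808/1308510093.
At 7/4 - (1/4)*sqrt(5): a pole of order 1; residue -129547904/1308510093 + (344213376/2180850155)*sqrt(5).
At 7/4 + (1/4)*sqrt(5): a pole of order 1; residue -129547904/1308510093 - (344213376/2180850155)*sqrt(5).

Denominator factor (δ + 5/8)^3: pole of order 3 at -5/8, modulus 5/8.
Denominator factor (δ**2 - 7*δ/2 + 11/4): discriminant 5/4, real irrational roots 7/4 + (1/4)*sqrt(5) and 7/4 - (1/4)*sqrt(5); poles of order 1, moduli 7/4 + (1/4)*sqrt(5) and 7/4 - (1/4)*sqrt(5).
The radius of convergence is the smallest modulus among the singular points: 5/8.
At the order-3 pole -5/8 set g(δ) = (δ - (-5/8))^3*f(δ) = (-29*δ**2/11 - 2*δ/3 + 17/6)/(δ**2 - 7*δ/2 + 11/4).
Order-3 pole: residue = g''(a)/2; g''(-5/8) = 518191616/1308510093, so the residue is 259095808/1308510093.
The factor δ**2 - 7*δ/2 + 11/4 splits as (δ - a)(δ - a') with a = 7/4 - (1/4)*sqrt(5), a' = 7/4 + (1/4)*sqrt(5). At the order-1 pole a set g(δ) = (δ - a)*f(δ) = [(-29*δ**2/11 - 2*δ/3 + 17/6)/(δ + 5/8)**3] / (δ - a').
Simple pole: residue = g(a) at a = 7/4 - (1/4)*sqrt(5), which is -129547904/1308510093 + (344213376/2180850155)*sqrt(5).
The factor δ**2 - 7*δ/2 + 11/4 splits as (δ - a)(δ - a') with a = 7/4 + (1/4)*sqrt(5), a' = 7/4 - (1/4)*sqrt(5). At the order-1 pole a set g(δ) = (δ - a)*f(δ) = [(-29*δ**2/11 - 2*δ/3 + 17/6)/(δ + 5/8)**3] / (δ - a').
Simple pole: residue = g(a) at a = 7/4 + (1/4)*sqrt(5), which is -129547904/1308510093 - (344213376/2180850155)*sqrt(5).
List the singular points by increasing real part (a conjugate pair: the negative imaginary part first).


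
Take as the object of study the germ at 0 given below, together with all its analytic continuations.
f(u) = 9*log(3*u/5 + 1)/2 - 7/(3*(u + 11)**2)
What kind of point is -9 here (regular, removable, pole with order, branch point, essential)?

Denominator factors: u + 11 = 2 at u = -9 — none vanishes.
Branch term log(1 - u/(-5/3)): argument at -9 is -22/5, nonzero, so -9 is not its branch point (a point on a principal cut is still regular for the continued germ).
So the germ continues analytically to -9.

The point is a regular point.


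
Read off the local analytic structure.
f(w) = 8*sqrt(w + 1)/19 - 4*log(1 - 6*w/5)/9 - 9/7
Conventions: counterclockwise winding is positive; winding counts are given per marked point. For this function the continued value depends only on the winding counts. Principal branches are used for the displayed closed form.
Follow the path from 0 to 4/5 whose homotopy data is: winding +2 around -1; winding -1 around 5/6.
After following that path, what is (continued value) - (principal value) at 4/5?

Continued minus principal equals (8/9)*pi*i.

The rational part is single-valued and drops out of the difference; each branch term changes only by its own monodromy.
(8/19)*sqrt(1 - w/(-1)): winding +2 is even, the square root returns to the same sheet, contribution 0.
(-4/9)*log(1 - w/(5/6)): each positive loop around 5/6 adds 2*pi*i to the log, so winding -1 contributes (-4/9)*(-1)*2*pi*i = (8/9)*pi*i.
Summing the contributions at w = 4/5 gives (8/9)*pi*i.


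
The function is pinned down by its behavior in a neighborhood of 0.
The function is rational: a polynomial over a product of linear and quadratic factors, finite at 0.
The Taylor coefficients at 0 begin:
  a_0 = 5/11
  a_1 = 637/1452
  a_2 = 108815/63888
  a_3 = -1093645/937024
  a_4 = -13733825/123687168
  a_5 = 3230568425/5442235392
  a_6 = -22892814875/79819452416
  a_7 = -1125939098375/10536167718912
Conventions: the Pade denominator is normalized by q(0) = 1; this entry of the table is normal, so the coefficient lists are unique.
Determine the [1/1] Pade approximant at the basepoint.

The Pade approximant has numerator coefficients [5/11, -362/273]; denominator coefficients [1, -15545/4004].

Taylor coefficients needed (read off): a_0 = 5/11, a_1 = 637/1452, a_2 = 108815/63888.
Write the denominator as Q(ε) = 1 + q1*ε. Requiring Q*f - P = O(ε^3) with deg P <= 1 kills the coefficients of ε^2..ε^2 in Q*f:
  ε^2: a_2 + q1*a_1 = 0, i.e. 108815/63888 + (637/1452)*q1 = 0.
Solving this linear system: q1 = -15545/4004.
The numerator is Q*f truncated at degree 1: P0 = a_0 = 5/11; P1 = a_1 + q1*a_0 = -362/273.


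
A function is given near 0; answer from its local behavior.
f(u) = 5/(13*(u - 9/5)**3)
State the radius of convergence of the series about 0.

The radius of convergence is 9/5.

Denominator factor (u - 9/5)^3: pole of order 3 at 9/5, modulus 9/5.
The radius of convergence is the smallest modulus among the singular points: 9/5.


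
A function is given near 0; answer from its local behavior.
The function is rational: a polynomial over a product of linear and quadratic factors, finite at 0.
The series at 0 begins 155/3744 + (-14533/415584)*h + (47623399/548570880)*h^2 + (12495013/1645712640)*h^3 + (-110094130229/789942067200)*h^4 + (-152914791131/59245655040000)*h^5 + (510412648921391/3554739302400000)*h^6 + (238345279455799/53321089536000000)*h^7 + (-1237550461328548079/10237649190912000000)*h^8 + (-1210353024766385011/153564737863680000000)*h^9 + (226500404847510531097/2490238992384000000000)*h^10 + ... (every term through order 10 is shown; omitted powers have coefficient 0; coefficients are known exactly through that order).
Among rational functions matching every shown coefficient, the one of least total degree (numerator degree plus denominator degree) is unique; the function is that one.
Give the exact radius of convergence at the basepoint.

The radius of convergence is sqrt(2).

No rational of total degree below 9 reproduces all 11 coefficients; solving the [2/7] Pade equations on them gives f(h) = (29*h**2/11 - 17*h/37 + 31/39)/((h + 12/5)*(h**2 - h/10 + 2)**3), whose expansion matches every shown term.
Denominator factor (h + 12/5): pole of order 1 at -12/5, modulus 12/5.
Denominator factor (h**2 - h/10 + 2)^3: discriminant -799/100, complex-conjugate roots (1/20) + ((1/20)*sqrt(799))*i and (1/20) - ((1/20)*sqrt(799))*i; poles of order 3, moduli sqrt(2) and sqrt(2).
The radius of convergence is the smallest modulus among the singular points: sqrt(2).


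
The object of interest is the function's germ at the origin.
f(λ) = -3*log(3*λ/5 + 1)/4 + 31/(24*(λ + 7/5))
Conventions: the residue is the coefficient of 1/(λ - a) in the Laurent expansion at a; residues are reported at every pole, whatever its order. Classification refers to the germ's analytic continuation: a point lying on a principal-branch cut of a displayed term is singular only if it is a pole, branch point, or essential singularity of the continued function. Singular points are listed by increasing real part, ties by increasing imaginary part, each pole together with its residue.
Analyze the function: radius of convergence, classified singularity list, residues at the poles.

Denominator factor (λ + 7/5): pole of order 1 at -7/5, modulus 7/5.
Branch term (-3/4)*log(1 - λ/(-5/3)): its argument vanishes at λ = -5/3, a logarithmic branch point, modulus 5/3.
The radius of convergence is the smallest modulus among the singular points: 7/5.
The branch term is analytic at -7/5 and contributes nothing to the residue; only the rational part matters.
At the order-1 pole -7/5 set g(λ) = (λ - (-7/5))*(rational part) = 31/24.
Simple pole: residue = g(a) at a = -7/5, which is 31/24.
List the singular points by increasing real part (a conjugate pair: the negative imaginary part first).

Radius of convergence at 0: 7/5.
At -5/3: a logarithmic branch point.
At -7/5: a pole of order 1; residue 31/24.


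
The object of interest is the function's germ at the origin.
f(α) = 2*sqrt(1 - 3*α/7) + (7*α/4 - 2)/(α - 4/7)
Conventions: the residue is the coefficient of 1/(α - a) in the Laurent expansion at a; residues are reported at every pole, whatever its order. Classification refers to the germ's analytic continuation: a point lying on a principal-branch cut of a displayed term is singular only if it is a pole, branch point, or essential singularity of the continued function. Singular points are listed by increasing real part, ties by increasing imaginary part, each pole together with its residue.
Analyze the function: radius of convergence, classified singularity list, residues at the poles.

Denominator factor (α - 4/7): pole of order 1 at 4/7, modulus 4/7.
Branch term (2)*sqrt(1 - α/(7/3)): its argument vanishes at α = 7/3, a square-root branch point, modulus 7/3.
The radius of convergence is the smallest modulus among the singular points: 4/7.
The branch term is analytic at 4/7 and contributes nothing to the residue; only the rational part matters.
At the order-1 pole 4/7 set g(α) = (α - (4/7))*(rational part) = 7*α/4 - 2.
Simple pole: residue = g(a) at a = 4/7, which is -1.
List the singular points by increasing real part (a conjugate pair: the negative imaginary part first).

Radius of convergence at 0: 4/7.
At 4/7: a pole of order 1; residue -1.
At 7/3: an algebraic (square-root) branch point.


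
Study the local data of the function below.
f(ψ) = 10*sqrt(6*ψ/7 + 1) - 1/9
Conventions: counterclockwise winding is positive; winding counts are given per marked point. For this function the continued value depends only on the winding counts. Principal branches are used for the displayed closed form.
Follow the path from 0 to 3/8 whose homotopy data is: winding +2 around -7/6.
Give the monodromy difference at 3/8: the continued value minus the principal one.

The rational part is single-valued and drops out of the difference; each branch term changes only by its own monodromy.
(10)*sqrt(1 - ψ/(-7/6)): winding +2 is even, the square root returns to the same sheet, contribution 0.
Summing the contributions at ψ = 3/8 gives 0.

Continued minus principal equals 0.


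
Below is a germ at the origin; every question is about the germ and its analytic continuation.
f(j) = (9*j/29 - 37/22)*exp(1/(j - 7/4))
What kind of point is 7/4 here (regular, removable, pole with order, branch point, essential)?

The exponent 1/(j - (7/4)) has a pole at 7/4, so exp(1/(j - (7/4))) takes every nonzero value near it: an essential singularity (not a pole of any order).

The point is an essential singularity.


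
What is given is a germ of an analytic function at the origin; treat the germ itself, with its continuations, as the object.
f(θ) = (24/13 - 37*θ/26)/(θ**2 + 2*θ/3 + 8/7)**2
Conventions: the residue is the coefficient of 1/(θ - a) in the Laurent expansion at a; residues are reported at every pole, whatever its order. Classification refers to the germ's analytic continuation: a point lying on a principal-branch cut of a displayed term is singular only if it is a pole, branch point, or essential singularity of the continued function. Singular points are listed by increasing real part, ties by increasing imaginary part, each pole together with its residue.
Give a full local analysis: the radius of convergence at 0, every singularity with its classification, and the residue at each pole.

Denominator factor (θ**2 + 2*θ/3 + 8/7)^2: discriminant -260/63, complex-conjugate roots (-1/3) + ((1/21)*sqrt(455))*i and (-1/3) - ((1/21)*sqrt(455))*i; poles of order 2, moduli (2/7)*sqrt(14) and (2/7)*sqrt(14).
The radius of convergence is the smallest modulus among the singular points: (2/7)*sqrt(14).
The factor θ**2 + 2*θ/3 + 8/7 splits as (θ - a)(θ - a') with a = (-1/3) - ((1/21)*sqrt(455))*i, a' = (-1/3) + ((1/21)*sqrt(455))*i. At the order-2 pole a set g(θ) = (θ - a)^2*f(θ) = [24/13 - 37*θ/26] / (θ - a')^2.
Order-2 pole: residue = g'(a); g'((-1/3) - ((1/21)*sqrt(455))*i) = ((11403/439400)*sqrt(455))*i, so the residue is ((11403/439400)*sqrt(455))*i.
The factor θ**2 + 2*θ/3 + 8/7 splits as (θ - a)(θ - a') with a = (-1/3) + ((1/21)*sqrt(455))*i, a' = (-1/3) - ((1/21)*sqrt(455))*i. At the order-2 pole a set g(θ) = (θ - a)^2*f(θ) = [24/13 - 37*θ/26] / (θ - a')^2.
Order-2 pole: residue = g'(a); g'((-1/3) + ((1/21)*sqrt(455))*i) = -((11403/439400)*sqrt(455))*i, so the residue is -((11403/439400)*sqrt(455))*i.
List the singular points by increasing real part (a conjugate pair: the negative imaginary part first).

Radius of convergence at 0: (2/7)*sqrt(14).
At (-1/3) - ((1/21)*sqrt(455))*i: a pole of order 2; residue ((11403/439400)*sqrt(455))*i.
At (-1/3) + ((1/21)*sqrt(455))*i: a pole of order 2; residue -((11403/439400)*sqrt(455))*i.
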